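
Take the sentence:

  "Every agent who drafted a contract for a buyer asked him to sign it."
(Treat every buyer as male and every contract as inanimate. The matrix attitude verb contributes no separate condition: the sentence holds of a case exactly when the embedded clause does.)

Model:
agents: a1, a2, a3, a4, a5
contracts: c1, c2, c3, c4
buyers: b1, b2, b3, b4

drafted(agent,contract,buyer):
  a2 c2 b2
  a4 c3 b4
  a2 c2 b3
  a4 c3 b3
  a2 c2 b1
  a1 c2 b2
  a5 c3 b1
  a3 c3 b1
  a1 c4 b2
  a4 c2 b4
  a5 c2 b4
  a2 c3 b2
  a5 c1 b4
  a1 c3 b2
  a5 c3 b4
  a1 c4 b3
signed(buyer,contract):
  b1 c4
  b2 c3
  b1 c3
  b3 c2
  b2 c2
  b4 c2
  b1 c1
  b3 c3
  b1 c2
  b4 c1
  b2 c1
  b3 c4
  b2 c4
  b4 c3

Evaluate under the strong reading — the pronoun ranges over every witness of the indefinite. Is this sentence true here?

True

"him" takes "a buyer" as antecedent and "it" takes "a contract"; both are donkey pronouns co-varying with the restrictor.
Strong reading: for every (a,c,b) with drafted(a,c,b), signed(b,c).
Restrictor triples: (a1,c2,b2)→signed(b2,c2) ✓  (a1,c3,b2)→signed(b2,c3) ✓  (a1,c4,b2)→signed(b2,c4) ✓  (a1,c4,b3)→signed(b3,c4) ✓  (a2,c2,b1)→signed(b1,c2) ✓  (a2,c2,b2)→signed(b2,c2) ✓  (a2,c2,b3)→signed(b3,c2) ✓  (a2,c3,b2)→signed(b2,c3) ✓  (a3,c3,b1)→signed(b1,c3) ✓  (a4,c2,b4)→signed(b4,c2) ✓  (a4,c3,b3)→signed(b3,c3) ✓  (a4,c3,b4)→signed(b4,c3) ✓  (a5,c1,b4)→signed(b4,c1) ✓  (a5,c2,b4)→signed(b4,c2) ✓  (a5,c3,b1)→signed(b1,c3) ✓  (a5,c3,b4)→signed(b4,c3) ✓
Every restrictor triple satisfies the scope.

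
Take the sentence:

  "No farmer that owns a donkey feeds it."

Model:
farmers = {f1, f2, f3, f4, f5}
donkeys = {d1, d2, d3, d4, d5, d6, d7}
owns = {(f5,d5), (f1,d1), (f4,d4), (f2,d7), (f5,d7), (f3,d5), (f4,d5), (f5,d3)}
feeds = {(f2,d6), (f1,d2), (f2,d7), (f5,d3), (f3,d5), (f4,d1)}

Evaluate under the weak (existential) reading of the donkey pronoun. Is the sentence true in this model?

False

"it" takes "a donkey" as antecedent — a donkey pronoun bound across the clause boundary.
Truth condition: for no (f,d) with owns(f,d) does feeds(f,d) hold.
Restrictor pairs — does the scope hold? (f1,d1):fails  (f2,d7):holds  (f3,d5):holds  (f4,d4):fails  (f4,d5):fails  (f5,d3):holds  (f5,d5):fails  (f5,d7):fails
Scope holds for 3 pair(s), so the sentence is false.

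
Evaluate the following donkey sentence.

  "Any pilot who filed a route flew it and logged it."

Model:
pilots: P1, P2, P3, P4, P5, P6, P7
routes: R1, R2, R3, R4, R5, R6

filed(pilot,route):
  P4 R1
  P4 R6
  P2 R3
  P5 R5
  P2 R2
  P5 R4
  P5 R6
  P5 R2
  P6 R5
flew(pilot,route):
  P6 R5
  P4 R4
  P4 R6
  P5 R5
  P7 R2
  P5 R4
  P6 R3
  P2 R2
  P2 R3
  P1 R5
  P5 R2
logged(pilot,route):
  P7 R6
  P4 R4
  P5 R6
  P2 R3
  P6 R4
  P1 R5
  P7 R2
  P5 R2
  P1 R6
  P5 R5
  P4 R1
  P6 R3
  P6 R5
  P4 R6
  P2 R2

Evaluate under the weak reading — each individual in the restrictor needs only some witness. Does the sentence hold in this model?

"it" takes "a route" as antecedent — a donkey pronoun bound across the clause boundary.
Weak reading: every pilot p with some filed-route has at least one filed-route r such that flew(p,r) ∧ logged(p,r).
Per pilot: P2:✓  P4:✓  P5:✓  P6:✓
Every pilot in the restrictor has a witness.

True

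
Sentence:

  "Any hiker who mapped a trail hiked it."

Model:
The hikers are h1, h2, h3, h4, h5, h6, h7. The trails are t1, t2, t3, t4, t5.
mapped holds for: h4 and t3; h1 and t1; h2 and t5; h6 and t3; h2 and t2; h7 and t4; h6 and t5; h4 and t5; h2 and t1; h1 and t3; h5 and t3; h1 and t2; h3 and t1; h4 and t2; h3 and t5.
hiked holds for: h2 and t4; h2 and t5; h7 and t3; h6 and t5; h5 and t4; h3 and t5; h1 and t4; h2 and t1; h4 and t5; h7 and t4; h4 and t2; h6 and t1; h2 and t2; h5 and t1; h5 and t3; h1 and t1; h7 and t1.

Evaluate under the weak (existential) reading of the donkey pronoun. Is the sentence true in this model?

True

"it" takes "a trail" as antecedent — a donkey pronoun bound across the clause boundary.
Weak reading: every hiker h with some mapped-trail has at least one mapped-trail t such that hiked(h,t).
Per hiker: h1:✓  h2:✓  h3:✓  h4:✓  h5:✓  h6:✓  h7:✓
Every hiker in the restrictor has a witness.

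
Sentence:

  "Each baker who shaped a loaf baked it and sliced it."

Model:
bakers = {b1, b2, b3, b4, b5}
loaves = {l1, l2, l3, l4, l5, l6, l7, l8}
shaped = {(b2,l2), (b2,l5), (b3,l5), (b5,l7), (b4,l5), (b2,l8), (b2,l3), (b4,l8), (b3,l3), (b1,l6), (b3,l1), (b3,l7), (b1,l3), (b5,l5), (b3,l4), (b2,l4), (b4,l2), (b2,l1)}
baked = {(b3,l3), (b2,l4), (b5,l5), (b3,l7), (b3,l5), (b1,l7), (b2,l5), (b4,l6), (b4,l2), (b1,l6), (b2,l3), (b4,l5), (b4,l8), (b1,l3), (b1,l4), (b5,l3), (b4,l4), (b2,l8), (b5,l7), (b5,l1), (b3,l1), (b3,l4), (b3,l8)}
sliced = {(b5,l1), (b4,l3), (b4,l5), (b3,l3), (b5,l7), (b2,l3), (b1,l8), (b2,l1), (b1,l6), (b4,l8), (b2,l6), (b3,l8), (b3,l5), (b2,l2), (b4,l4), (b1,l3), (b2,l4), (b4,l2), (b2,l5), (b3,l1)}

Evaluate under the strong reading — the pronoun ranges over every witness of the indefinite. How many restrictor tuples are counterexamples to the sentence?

6

"it" takes "a loaf" as antecedent — a donkey pronoun bound across the clause boundary.
Strong reading: for every (b,l) with shaped(b,l), baked(b,l) ∧ sliced(b,l).
Restrictor pairs: (b1,l3) ✓  (b1,l6) ✓  (b2,l1) ✗  (b2,l2) ✗  (b2,l3) ✓  (b2,l4) ✓  (b2,l5) ✓  (b2,l8) ✗  (b3,l1) ✓  (b3,l3) ✓  (b3,l4) ✗  (b3,l5) ✓  (b3,l7) ✗  (b4,l2) ✓  (b4,l5) ✓  (b4,l8) ✓  (b5,l5) ✗  (b5,l7) ✓
Counterexamples (restrictor pairs failing the scope): 6.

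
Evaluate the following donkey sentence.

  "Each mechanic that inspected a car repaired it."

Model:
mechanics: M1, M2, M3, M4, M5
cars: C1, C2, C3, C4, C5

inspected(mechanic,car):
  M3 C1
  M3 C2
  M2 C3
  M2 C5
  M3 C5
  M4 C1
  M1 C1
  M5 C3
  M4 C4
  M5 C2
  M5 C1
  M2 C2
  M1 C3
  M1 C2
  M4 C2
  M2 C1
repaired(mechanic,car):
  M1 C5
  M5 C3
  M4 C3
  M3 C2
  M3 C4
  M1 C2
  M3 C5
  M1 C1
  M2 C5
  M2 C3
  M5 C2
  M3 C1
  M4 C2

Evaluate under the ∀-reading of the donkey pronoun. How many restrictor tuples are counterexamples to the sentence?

"it" takes "a car" as antecedent — a donkey pronoun bound across the clause boundary.
Strong reading: for every (m,c) with inspected(m,c), repaired(m,c).
Restrictor pairs: (M1,C1) ✓  (M1,C2) ✓  (M1,C3) ✗  (M2,C1) ✗  (M2,C2) ✗  (M2,C3) ✓  (M2,C5) ✓  (M3,C1) ✓  (M3,C2) ✓  (M3,C5) ✓  (M4,C1) ✗  (M4,C2) ✓  (M4,C4) ✗  (M5,C1) ✗  (M5,C2) ✓  (M5,C3) ✓
Counterexamples (restrictor pairs failing the scope): 6.

6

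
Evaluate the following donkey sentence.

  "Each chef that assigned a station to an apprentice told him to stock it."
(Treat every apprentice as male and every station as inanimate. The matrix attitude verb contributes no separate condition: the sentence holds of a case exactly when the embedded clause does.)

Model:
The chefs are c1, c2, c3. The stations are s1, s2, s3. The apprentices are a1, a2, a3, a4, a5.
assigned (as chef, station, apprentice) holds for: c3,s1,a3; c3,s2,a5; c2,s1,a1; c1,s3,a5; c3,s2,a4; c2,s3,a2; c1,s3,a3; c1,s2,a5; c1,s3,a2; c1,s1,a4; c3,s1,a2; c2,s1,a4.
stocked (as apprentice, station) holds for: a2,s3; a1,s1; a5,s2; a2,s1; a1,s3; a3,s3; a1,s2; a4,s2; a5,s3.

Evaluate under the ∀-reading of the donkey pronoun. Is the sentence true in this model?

"him" takes "an apprentice" as antecedent and "it" takes "a station"; both are donkey pronouns co-varying with the restrictor.
Strong reading: for every (c,s,a) with assigned(c,s,a), stocked(a,s).
Restrictor triples: (c1,s1,a4)→stocked(a4,s1) ✗  (c1,s2,a5)→stocked(a5,s2) ✓  (c1,s3,a2)→stocked(a2,s3) ✓  (c1,s3,a3)→stocked(a3,s3) ✓  (c1,s3,a5)→stocked(a5,s3) ✓  (c2,s1,a1)→stocked(a1,s1) ✓  (c2,s1,a4)→stocked(a4,s1) ✗  (c2,s3,a2)→stocked(a2,s3) ✓  (c3,s1,a2)→stocked(a2,s1) ✓  (c3,s1,a3)→stocked(a3,s1) ✗  (c3,s2,a4)→stocked(a4,s2) ✓  (c3,s2,a5)→stocked(a5,s2) ✓
Counterexample: (c1,s1,a4) — stocked(a4,s1) does not hold.

False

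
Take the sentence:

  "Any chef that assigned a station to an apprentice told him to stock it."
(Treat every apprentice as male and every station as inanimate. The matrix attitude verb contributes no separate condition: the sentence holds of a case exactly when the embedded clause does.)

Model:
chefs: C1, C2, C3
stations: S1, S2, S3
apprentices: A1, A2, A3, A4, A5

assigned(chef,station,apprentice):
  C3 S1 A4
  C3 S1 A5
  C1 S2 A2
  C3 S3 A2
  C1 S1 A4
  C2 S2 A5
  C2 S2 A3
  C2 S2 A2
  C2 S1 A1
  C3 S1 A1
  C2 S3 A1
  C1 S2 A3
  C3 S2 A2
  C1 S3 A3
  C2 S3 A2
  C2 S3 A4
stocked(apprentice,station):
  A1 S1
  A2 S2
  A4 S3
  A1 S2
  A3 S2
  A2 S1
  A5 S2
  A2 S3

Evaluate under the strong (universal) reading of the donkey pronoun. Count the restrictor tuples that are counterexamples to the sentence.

5

"him" takes "an apprentice" as antecedent and "it" takes "a station"; both are donkey pronouns co-varying with the restrictor.
Strong reading: for every (c,s,a) with assigned(c,s,a), stocked(a,s).
Restrictor triples: (C1,S1,A4)→stocked(A4,S1) ✗  (C1,S2,A2)→stocked(A2,S2) ✓  (C1,S2,A3)→stocked(A3,S2) ✓  (C1,S3,A3)→stocked(A3,S3) ✗  (C2,S1,A1)→stocked(A1,S1) ✓  (C2,S2,A2)→stocked(A2,S2) ✓  (C2,S2,A3)→stocked(A3,S2) ✓  (C2,S2,A5)→stocked(A5,S2) ✓  (C2,S3,A1)→stocked(A1,S3) ✗  (C2,S3,A2)→stocked(A2,S3) ✓  (C2,S3,A4)→stocked(A4,S3) ✓  (C3,S1,A1)→stocked(A1,S1) ✓  (C3,S1,A4)→stocked(A4,S1) ✗  (C3,S1,A5)→stocked(A5,S1) ✗  (C3,S2,A2)→stocked(A2,S2) ✓  (C3,S3,A2)→stocked(A2,S3) ✓
Counterexamples (restrictor triples failing the scope): 5.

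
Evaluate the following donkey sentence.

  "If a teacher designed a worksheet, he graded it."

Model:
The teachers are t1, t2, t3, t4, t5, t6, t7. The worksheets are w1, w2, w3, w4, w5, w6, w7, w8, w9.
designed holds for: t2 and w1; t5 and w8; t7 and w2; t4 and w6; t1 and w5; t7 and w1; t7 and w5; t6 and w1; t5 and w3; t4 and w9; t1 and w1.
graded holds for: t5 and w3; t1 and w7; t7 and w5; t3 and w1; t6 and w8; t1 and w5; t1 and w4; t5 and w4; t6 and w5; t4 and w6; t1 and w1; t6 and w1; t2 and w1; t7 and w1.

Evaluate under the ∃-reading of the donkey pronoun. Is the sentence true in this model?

True

"it" takes "a worksheet" as antecedent — a donkey pronoun bound across the clause boundary.
Weak reading: every teacher t with some designed-worksheet has at least one designed-worksheet w such that graded(t,w).
Per teacher: t1:✓  t2:✓  t4:✓  t5:✓  t6:✓  t7:✓
Every teacher in the restrictor has a witness.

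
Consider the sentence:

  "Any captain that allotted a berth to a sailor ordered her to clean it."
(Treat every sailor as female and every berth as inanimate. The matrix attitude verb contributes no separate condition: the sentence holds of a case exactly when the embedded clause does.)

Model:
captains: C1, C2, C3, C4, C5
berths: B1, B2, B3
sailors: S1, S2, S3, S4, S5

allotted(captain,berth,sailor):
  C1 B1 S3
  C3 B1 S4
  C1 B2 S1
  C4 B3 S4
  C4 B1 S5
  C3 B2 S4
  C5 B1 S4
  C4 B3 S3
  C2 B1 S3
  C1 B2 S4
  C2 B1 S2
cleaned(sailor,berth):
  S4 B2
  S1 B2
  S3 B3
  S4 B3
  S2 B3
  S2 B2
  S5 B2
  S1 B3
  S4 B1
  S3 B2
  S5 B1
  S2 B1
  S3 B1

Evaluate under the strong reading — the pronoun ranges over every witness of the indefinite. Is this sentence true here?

True

"her" takes "a sailor" as antecedent and "it" takes "a berth"; both are donkey pronouns co-varying with the restrictor.
Strong reading: for every (c,b,s) with allotted(c,b,s), cleaned(s,b).
Restrictor triples: (C1,B1,S3)→cleaned(S3,B1) ✓  (C1,B2,S1)→cleaned(S1,B2) ✓  (C1,B2,S4)→cleaned(S4,B2) ✓  (C2,B1,S2)→cleaned(S2,B1) ✓  (C2,B1,S3)→cleaned(S3,B1) ✓  (C3,B1,S4)→cleaned(S4,B1) ✓  (C3,B2,S4)→cleaned(S4,B2) ✓  (C4,B1,S5)→cleaned(S5,B1) ✓  (C4,B3,S3)→cleaned(S3,B3) ✓  (C4,B3,S4)→cleaned(S4,B3) ✓  (C5,B1,S4)→cleaned(S4,B1) ✓
Every restrictor triple satisfies the scope.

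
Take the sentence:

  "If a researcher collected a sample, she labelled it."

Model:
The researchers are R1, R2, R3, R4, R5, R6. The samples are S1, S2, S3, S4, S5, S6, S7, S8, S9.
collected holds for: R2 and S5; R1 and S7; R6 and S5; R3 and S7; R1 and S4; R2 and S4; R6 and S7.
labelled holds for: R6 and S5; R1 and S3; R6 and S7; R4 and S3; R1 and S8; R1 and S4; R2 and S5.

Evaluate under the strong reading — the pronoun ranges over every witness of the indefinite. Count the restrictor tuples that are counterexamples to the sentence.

"it" takes "a sample" as antecedent — a donkey pronoun bound across the clause boundary.
Strong reading: for every (r,s) with collected(r,s), labelled(r,s).
Restrictor pairs: (R1,S4) ✓  (R1,S7) ✗  (R2,S4) ✗  (R2,S5) ✓  (R3,S7) ✗  (R6,S5) ✓  (R6,S7) ✓
Counterexamples (restrictor pairs failing the scope): 3.

3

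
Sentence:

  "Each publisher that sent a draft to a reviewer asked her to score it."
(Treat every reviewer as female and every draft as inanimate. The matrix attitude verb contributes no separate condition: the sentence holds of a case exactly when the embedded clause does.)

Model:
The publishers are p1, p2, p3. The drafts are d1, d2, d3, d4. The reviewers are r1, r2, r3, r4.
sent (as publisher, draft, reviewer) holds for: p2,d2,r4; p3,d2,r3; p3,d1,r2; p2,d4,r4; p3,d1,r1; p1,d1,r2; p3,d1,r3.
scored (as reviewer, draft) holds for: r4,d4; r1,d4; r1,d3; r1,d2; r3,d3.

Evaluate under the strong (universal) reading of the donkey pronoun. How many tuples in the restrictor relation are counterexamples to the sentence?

"her" takes "a reviewer" as antecedent and "it" takes "a draft"; both are donkey pronouns co-varying with the restrictor.
Strong reading: for every (p,d,r) with sent(p,d,r), scored(r,d).
Restrictor triples: (p1,d1,r2)→scored(r2,d1) ✗  (p2,d2,r4)→scored(r4,d2) ✗  (p2,d4,r4)→scored(r4,d4) ✓  (p3,d1,r1)→scored(r1,d1) ✗  (p3,d1,r2)→scored(r2,d1) ✗  (p3,d1,r3)→scored(r3,d1) ✗  (p3,d2,r3)→scored(r3,d2) ✗
Counterexamples (restrictor triples failing the scope): 6.

6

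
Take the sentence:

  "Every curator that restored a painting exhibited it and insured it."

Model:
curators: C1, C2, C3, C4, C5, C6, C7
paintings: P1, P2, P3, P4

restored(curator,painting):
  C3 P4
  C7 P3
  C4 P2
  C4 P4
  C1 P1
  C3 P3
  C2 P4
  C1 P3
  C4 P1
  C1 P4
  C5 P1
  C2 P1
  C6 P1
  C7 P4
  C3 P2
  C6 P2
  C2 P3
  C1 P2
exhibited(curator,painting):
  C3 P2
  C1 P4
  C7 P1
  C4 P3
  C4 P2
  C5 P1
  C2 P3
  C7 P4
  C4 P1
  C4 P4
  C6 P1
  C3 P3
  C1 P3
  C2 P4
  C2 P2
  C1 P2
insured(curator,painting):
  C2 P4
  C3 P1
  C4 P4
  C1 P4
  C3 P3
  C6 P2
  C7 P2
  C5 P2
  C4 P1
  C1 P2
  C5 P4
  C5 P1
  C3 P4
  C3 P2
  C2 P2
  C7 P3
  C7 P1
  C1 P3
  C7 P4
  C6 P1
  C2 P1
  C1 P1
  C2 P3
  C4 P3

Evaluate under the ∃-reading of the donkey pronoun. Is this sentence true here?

True

"it" takes "a painting" as antecedent — a donkey pronoun bound across the clause boundary.
Weak reading: every curator c with some restored-painting has at least one restored-painting p such that exhibited(c,p) ∧ insured(c,p).
Per curator: C1:✓  C2:✓  C3:✓  C4:✓  C5:✓  C6:✓  C7:✓
Every curator in the restrictor has a witness.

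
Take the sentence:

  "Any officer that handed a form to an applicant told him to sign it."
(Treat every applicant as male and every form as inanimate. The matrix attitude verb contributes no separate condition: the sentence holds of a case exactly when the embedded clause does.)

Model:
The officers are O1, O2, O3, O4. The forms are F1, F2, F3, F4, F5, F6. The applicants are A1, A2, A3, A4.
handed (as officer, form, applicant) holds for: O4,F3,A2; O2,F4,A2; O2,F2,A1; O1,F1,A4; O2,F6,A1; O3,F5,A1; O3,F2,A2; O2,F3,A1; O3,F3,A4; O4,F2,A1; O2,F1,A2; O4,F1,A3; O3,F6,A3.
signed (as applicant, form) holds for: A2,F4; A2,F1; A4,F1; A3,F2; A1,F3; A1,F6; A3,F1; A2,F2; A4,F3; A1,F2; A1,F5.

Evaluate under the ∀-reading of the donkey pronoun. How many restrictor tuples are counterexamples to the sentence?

2

"him" takes "an applicant" as antecedent and "it" takes "a form"; both are donkey pronouns co-varying with the restrictor.
Strong reading: for every (o,f,a) with handed(o,f,a), signed(a,f).
Restrictor triples: (O1,F1,A4)→signed(A4,F1) ✓  (O2,F1,A2)→signed(A2,F1) ✓  (O2,F2,A1)→signed(A1,F2) ✓  (O2,F3,A1)→signed(A1,F3) ✓  (O2,F4,A2)→signed(A2,F4) ✓  (O2,F6,A1)→signed(A1,F6) ✓  (O3,F2,A2)→signed(A2,F2) ✓  (O3,F3,A4)→signed(A4,F3) ✓  (O3,F5,A1)→signed(A1,F5) ✓  (O3,F6,A3)→signed(A3,F6) ✗  (O4,F1,A3)→signed(A3,F1) ✓  (O4,F2,A1)→signed(A1,F2) ✓  (O4,F3,A2)→signed(A2,F3) ✗
Counterexamples (restrictor triples failing the scope): 2.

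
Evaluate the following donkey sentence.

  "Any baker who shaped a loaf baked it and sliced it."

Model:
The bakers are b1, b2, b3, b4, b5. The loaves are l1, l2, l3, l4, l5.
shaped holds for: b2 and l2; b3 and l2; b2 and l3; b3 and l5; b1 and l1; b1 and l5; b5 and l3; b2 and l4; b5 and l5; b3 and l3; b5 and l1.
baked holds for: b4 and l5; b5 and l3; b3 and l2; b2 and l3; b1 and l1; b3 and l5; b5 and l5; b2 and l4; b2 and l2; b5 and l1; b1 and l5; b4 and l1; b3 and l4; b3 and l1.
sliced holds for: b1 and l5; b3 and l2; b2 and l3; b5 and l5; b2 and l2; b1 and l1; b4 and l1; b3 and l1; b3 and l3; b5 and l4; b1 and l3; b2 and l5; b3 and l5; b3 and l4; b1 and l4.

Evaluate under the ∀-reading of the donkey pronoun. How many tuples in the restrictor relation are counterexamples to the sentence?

"it" takes "a loaf" as antecedent — a donkey pronoun bound across the clause boundary.
Strong reading: for every (b,l) with shaped(b,l), baked(b,l) ∧ sliced(b,l).
Restrictor pairs: (b1,l1) ✓  (b1,l5) ✓  (b2,l2) ✓  (b2,l3) ✓  (b2,l4) ✗  (b3,l2) ✓  (b3,l3) ✗  (b3,l5) ✓  (b5,l1) ✗  (b5,l3) ✗  (b5,l5) ✓
Counterexamples (restrictor pairs failing the scope): 4.

4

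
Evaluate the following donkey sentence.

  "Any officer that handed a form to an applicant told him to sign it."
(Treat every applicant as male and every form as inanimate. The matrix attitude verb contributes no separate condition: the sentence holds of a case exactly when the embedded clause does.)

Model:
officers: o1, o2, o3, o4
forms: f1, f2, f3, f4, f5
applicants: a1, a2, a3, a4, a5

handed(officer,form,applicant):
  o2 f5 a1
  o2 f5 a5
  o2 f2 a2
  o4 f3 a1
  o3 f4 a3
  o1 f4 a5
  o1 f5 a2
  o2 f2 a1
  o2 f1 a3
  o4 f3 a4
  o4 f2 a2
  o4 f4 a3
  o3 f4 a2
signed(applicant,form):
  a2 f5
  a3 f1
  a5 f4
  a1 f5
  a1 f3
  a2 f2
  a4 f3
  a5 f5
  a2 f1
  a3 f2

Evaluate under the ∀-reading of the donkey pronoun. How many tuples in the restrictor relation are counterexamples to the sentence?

4

"him" takes "an applicant" as antecedent and "it" takes "a form"; both are donkey pronouns co-varying with the restrictor.
Strong reading: for every (o,f,a) with handed(o,f,a), signed(a,f).
Restrictor triples: (o1,f4,a5)→signed(a5,f4) ✓  (o1,f5,a2)→signed(a2,f5) ✓  (o2,f1,a3)→signed(a3,f1) ✓  (o2,f2,a1)→signed(a1,f2) ✗  (o2,f2,a2)→signed(a2,f2) ✓  (o2,f5,a1)→signed(a1,f5) ✓  (o2,f5,a5)→signed(a5,f5) ✓  (o3,f4,a2)→signed(a2,f4) ✗  (o3,f4,a3)→signed(a3,f4) ✗  (o4,f2,a2)→signed(a2,f2) ✓  (o4,f3,a1)→signed(a1,f3) ✓  (o4,f3,a4)→signed(a4,f3) ✓  (o4,f4,a3)→signed(a3,f4) ✗
Counterexamples (restrictor triples failing the scope): 4.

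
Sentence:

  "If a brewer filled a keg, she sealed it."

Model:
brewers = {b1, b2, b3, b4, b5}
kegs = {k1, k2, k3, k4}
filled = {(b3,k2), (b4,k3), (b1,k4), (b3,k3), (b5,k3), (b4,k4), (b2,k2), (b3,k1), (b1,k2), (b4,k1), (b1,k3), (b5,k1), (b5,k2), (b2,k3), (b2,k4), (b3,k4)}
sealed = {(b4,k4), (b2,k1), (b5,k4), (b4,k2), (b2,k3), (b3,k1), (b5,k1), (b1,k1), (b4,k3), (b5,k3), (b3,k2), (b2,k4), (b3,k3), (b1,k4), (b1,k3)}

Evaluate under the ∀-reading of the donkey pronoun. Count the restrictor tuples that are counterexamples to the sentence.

"it" takes "a keg" as antecedent — a donkey pronoun bound across the clause boundary.
Strong reading: for every (b,k) with filled(b,k), sealed(b,k).
Restrictor pairs: (b1,k2) ✗  (b1,k3) ✓  (b1,k4) ✓  (b2,k2) ✗  (b2,k3) ✓  (b2,k4) ✓  (b3,k1) ✓  (b3,k2) ✓  (b3,k3) ✓  (b3,k4) ✗  (b4,k1) ✗  (b4,k3) ✓  (b4,k4) ✓  (b5,k1) ✓  (b5,k2) ✗  (b5,k3) ✓
Counterexamples (restrictor pairs failing the scope): 5.

5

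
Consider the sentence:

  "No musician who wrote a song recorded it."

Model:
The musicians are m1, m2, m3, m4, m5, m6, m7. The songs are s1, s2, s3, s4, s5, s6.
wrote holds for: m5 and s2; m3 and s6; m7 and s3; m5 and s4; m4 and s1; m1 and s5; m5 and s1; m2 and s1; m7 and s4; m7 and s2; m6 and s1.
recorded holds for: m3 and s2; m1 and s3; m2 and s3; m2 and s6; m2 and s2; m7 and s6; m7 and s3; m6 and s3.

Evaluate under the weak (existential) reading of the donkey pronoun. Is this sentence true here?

"it" takes "a song" as antecedent — a donkey pronoun bound across the clause boundary.
Truth condition: for no (m,s) with wrote(m,s) does recorded(m,s) hold.
Restrictor pairs — does the scope hold? (m1,s5):fails  (m2,s1):fails  (m3,s6):fails  (m4,s1):fails  (m5,s1):fails  (m5,s2):fails  (m5,s4):fails  (m6,s1):fails  (m7,s2):fails  (m7,s3):holds  (m7,s4):fails
Scope holds for 1 pair(s), so the sentence is false.

False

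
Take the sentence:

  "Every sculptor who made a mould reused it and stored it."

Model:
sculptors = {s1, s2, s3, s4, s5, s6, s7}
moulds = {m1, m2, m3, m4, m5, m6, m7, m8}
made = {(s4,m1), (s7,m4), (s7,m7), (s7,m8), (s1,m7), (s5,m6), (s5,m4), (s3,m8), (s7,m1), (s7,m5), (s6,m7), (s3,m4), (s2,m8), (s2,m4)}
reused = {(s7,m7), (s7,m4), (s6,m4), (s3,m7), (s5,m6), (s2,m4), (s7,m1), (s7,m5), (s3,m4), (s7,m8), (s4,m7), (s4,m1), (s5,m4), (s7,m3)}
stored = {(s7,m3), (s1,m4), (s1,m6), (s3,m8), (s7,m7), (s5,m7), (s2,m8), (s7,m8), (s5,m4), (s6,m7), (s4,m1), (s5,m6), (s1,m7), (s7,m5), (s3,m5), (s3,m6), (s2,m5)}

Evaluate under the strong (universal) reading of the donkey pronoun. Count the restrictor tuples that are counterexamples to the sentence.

"it" takes "a mould" as antecedent — a donkey pronoun bound across the clause boundary.
Strong reading: for every (s,m) with made(s,m), reused(s,m) ∧ stored(s,m).
Restrictor pairs: (s1,m7) ✗  (s2,m4) ✗  (s2,m8) ✗  (s3,m4) ✗  (s3,m8) ✗  (s4,m1) ✓  (s5,m4) ✓  (s5,m6) ✓  (s6,m7) ✗  (s7,m1) ✗  (s7,m4) ✗  (s7,m5) ✓  (s7,m7) ✓  (s7,m8) ✓
Counterexamples (restrictor pairs failing the scope): 8.

8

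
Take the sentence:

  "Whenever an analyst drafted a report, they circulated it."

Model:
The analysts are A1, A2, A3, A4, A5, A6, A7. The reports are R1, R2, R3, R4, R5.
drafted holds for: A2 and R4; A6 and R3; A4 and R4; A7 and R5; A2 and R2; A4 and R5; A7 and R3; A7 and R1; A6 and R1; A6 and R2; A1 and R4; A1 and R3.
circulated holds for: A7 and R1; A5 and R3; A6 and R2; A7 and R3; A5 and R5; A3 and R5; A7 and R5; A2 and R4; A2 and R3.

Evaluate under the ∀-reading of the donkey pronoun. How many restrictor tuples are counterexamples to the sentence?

"it" takes "a report" as antecedent — a donkey pronoun bound across the clause boundary.
Strong reading: for every (a,r) with drafted(a,r), circulated(a,r).
Restrictor pairs: (A1,R3) ✗  (A1,R4) ✗  (A2,R2) ✗  (A2,R4) ✓  (A4,R4) ✗  (A4,R5) ✗  (A6,R1) ✗  (A6,R2) ✓  (A6,R3) ✗  (A7,R1) ✓  (A7,R3) ✓  (A7,R5) ✓
Counterexamples (restrictor pairs failing the scope): 7.

7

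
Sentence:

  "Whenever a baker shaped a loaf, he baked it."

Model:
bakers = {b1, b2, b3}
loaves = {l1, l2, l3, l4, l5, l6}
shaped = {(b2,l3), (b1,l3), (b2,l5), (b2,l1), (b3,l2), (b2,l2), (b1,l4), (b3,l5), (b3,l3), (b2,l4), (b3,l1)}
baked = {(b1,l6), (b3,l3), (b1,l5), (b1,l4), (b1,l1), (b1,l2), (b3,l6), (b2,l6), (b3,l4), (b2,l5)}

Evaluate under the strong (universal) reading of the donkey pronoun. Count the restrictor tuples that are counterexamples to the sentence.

"it" takes "a loaf" as antecedent — a donkey pronoun bound across the clause boundary.
Strong reading: for every (b,l) with shaped(b,l), baked(b,l).
Restrictor pairs: (b1,l3) ✗  (b1,l4) ✓  (b2,l1) ✗  (b2,l2) ✗  (b2,l3) ✗  (b2,l4) ✗  (b2,l5) ✓  (b3,l1) ✗  (b3,l2) ✗  (b3,l3) ✓  (b3,l5) ✗
Counterexamples (restrictor pairs failing the scope): 8.

8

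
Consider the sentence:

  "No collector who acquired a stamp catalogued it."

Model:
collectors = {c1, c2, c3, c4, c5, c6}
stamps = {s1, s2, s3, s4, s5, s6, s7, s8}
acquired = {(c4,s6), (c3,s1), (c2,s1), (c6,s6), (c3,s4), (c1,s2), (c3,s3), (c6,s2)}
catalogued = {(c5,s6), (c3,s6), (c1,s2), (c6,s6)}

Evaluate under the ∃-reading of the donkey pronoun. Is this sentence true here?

False

"it" takes "a stamp" as antecedent — a donkey pronoun bound across the clause boundary.
Truth condition: for no (c,s) with acquired(c,s) does catalogued(c,s) hold.
Restrictor pairs — does the scope hold? (c1,s2):holds  (c2,s1):fails  (c3,s1):fails  (c3,s3):fails  (c3,s4):fails  (c4,s6):fails  (c6,s2):fails  (c6,s6):holds
Scope holds for 2 pair(s), so the sentence is false.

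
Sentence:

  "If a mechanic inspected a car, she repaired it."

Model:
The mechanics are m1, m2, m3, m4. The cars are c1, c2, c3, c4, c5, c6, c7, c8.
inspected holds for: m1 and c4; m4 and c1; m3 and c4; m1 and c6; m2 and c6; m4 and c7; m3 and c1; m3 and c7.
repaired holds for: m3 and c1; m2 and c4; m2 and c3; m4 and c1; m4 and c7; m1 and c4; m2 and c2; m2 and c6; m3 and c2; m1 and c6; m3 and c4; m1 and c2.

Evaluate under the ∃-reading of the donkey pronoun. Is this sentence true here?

True

"it" takes "a car" as antecedent — a donkey pronoun bound across the clause boundary.
Weak reading: every mechanic m with some inspected-car has at least one inspected-car c such that repaired(m,c).
Per mechanic: m1:✓  m2:✓  m3:✓  m4:✓
Every mechanic in the restrictor has a witness.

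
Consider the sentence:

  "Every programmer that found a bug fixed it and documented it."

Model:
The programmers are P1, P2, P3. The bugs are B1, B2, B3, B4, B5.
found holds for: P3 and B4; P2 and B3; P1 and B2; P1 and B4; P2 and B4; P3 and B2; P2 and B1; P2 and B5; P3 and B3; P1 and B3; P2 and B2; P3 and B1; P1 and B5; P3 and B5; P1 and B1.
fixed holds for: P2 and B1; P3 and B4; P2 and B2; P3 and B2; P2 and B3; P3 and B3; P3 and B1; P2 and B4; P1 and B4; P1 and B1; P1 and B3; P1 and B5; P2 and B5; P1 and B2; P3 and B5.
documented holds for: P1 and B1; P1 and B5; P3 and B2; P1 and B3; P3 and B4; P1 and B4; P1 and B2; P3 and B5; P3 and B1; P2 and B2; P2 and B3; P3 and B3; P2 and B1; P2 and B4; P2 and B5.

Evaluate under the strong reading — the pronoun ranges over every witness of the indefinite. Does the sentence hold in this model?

True

"it" takes "a bug" as antecedent — a donkey pronoun bound across the clause boundary.
Strong reading: for every (p,b) with found(p,b), fixed(p,b) ∧ documented(p,b).
Restrictor pairs: (P1,B1) ✓  (P1,B2) ✓  (P1,B3) ✓  (P1,B4) ✓  (P1,B5) ✓  (P2,B1) ✓  (P2,B2) ✓  (P2,B3) ✓  (P2,B4) ✓  (P2,B5) ✓  (P3,B1) ✓  (P3,B2) ✓  (P3,B3) ✓  (P3,B4) ✓  (P3,B5) ✓
Every restrictor pair satisfies the scope.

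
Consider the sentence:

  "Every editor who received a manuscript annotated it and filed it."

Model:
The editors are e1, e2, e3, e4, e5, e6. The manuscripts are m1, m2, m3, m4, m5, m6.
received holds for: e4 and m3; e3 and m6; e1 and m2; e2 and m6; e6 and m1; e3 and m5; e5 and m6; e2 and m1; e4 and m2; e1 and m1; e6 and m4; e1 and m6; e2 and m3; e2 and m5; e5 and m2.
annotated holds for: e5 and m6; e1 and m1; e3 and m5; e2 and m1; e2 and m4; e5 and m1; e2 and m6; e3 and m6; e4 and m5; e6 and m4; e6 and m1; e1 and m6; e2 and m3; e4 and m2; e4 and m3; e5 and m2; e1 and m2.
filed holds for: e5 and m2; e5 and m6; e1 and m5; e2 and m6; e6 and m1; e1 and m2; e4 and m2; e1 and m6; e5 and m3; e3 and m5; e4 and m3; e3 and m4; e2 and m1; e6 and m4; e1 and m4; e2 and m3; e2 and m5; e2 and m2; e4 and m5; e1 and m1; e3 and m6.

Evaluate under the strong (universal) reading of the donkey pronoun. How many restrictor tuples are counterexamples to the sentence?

1

"it" takes "a manuscript" as antecedent — a donkey pronoun bound across the clause boundary.
Strong reading: for every (e,m) with received(e,m), annotated(e,m) ∧ filed(e,m).
Restrictor pairs: (e1,m1) ✓  (e1,m2) ✓  (e1,m6) ✓  (e2,m1) ✓  (e2,m3) ✓  (e2,m5) ✗  (e2,m6) ✓  (e3,m5) ✓  (e3,m6) ✓  (e4,m2) ✓  (e4,m3) ✓  (e5,m2) ✓  (e5,m6) ✓  (e6,m1) ✓  (e6,m4) ✓
Counterexamples (restrictor pairs failing the scope): 1.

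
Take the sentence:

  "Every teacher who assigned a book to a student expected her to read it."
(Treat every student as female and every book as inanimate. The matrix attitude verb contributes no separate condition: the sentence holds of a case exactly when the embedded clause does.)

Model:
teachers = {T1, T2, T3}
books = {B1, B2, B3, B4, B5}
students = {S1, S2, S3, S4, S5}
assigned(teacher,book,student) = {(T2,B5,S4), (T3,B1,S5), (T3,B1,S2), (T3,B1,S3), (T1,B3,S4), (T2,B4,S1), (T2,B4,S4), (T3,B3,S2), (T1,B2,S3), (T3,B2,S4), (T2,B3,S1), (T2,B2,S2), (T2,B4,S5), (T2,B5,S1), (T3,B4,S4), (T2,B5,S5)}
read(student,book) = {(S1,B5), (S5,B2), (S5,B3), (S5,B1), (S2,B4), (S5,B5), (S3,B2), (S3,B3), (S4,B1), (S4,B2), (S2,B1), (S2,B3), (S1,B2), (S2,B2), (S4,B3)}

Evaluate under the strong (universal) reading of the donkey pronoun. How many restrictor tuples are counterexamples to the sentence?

"her" takes "a student" as antecedent and "it" takes "a book"; both are donkey pronouns co-varying with the restrictor.
Strong reading: for every (t,b,s) with assigned(t,b,s), read(s,b).
Restrictor triples: (T1,B2,S3)→read(S3,B2) ✓  (T1,B3,S4)→read(S4,B3) ✓  (T2,B2,S2)→read(S2,B2) ✓  (T2,B3,S1)→read(S1,B3) ✗  (T2,B4,S1)→read(S1,B4) ✗  (T2,B4,S4)→read(S4,B4) ✗  (T2,B4,S5)→read(S5,B4) ✗  (T2,B5,S1)→read(S1,B5) ✓  (T2,B5,S4)→read(S4,B5) ✗  (T2,B5,S5)→read(S5,B5) ✓  (T3,B1,S2)→read(S2,B1) ✓  (T3,B1,S3)→read(S3,B1) ✗  (T3,B1,S5)→read(S5,B1) ✓  (T3,B2,S4)→read(S4,B2) ✓  (T3,B3,S2)→read(S2,B3) ✓  (T3,B4,S4)→read(S4,B4) ✗
Counterexamples (restrictor triples failing the scope): 7.

7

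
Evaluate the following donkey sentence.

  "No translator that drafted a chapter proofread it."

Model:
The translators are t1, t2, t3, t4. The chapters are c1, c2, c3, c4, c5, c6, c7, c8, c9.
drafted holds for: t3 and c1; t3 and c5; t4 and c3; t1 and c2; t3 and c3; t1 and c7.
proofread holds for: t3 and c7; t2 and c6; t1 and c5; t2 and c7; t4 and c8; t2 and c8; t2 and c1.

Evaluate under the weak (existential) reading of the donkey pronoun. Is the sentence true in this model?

"it" takes "a chapter" as antecedent — a donkey pronoun bound across the clause boundary.
Truth condition: for no (t,c) with drafted(t,c) does proofread(t,c) hold.
Restrictor pairs — does the scope hold? (t1,c2):fails  (t1,c7):fails  (t3,c1):fails  (t3,c3):fails  (t3,c5):fails  (t4,c3):fails
Scope holds for no restrictor pair, so the sentence is true.

True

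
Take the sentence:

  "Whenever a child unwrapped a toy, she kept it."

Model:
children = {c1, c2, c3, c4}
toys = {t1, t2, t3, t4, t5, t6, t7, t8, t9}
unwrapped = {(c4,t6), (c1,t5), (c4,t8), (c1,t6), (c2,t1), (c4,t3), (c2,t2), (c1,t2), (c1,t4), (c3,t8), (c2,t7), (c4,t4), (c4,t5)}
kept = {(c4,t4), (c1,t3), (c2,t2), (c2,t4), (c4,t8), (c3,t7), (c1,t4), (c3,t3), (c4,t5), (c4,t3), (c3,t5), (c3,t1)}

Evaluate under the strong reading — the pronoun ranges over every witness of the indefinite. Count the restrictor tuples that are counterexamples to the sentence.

"it" takes "a toy" as antecedent — a donkey pronoun bound across the clause boundary.
Strong reading: for every (c,t) with unwrapped(c,t), kept(c,t).
Restrictor pairs: (c1,t2) ✗  (c1,t4) ✓  (c1,t5) ✗  (c1,t6) ✗  (c2,t1) ✗  (c2,t2) ✓  (c2,t7) ✗  (c3,t8) ✗  (c4,t3) ✓  (c4,t4) ✓  (c4,t5) ✓  (c4,t6) ✗  (c4,t8) ✓
Counterexamples (restrictor pairs failing the scope): 7.

7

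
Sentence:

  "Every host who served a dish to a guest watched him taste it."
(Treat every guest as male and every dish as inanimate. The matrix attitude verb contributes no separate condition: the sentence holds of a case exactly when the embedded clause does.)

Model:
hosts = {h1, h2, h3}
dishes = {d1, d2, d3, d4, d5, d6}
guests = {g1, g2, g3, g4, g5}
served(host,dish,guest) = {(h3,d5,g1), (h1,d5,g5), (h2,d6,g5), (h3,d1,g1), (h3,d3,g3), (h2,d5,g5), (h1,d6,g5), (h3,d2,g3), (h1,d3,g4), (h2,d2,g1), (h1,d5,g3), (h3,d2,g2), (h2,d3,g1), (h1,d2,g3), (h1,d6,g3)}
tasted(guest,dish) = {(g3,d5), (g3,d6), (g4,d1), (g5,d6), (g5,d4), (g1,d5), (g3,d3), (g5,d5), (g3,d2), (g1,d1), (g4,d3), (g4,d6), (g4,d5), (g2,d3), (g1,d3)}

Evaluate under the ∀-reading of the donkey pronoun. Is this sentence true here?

False

"him" takes "a guest" as antecedent and "it" takes "a dish"; both are donkey pronouns co-varying with the restrictor.
Strong reading: for every (h,d,g) with served(h,d,g), tasted(g,d).
Restrictor triples: (h1,d2,g3)→tasted(g3,d2) ✓  (h1,d3,g4)→tasted(g4,d3) ✓  (h1,d5,g3)→tasted(g3,d5) ✓  (h1,d5,g5)→tasted(g5,d5) ✓  (h1,d6,g3)→tasted(g3,d6) ✓  (h1,d6,g5)→tasted(g5,d6) ✓  (h2,d2,g1)→tasted(g1,d2) ✗  (h2,d3,g1)→tasted(g1,d3) ✓  (h2,d5,g5)→tasted(g5,d5) ✓  (h2,d6,g5)→tasted(g5,d6) ✓  (h3,d1,g1)→tasted(g1,d1) ✓  (h3,d2,g2)→tasted(g2,d2) ✗  (h3,d2,g3)→tasted(g3,d2) ✓  (h3,d3,g3)→tasted(g3,d3) ✓  (h3,d5,g1)→tasted(g1,d5) ✓
Counterexample: (h2,d2,g1) — tasted(g1,d2) does not hold.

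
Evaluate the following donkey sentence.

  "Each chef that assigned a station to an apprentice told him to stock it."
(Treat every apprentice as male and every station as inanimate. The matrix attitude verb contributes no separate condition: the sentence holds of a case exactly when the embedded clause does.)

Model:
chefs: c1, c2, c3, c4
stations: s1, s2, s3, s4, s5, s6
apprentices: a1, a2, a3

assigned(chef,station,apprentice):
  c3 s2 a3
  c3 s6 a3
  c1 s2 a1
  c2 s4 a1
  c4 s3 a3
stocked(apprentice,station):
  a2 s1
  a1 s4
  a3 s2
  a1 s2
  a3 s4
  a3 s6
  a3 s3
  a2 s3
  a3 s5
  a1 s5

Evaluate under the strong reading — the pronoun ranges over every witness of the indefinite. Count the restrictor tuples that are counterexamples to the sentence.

"him" takes "an apprentice" as antecedent and "it" takes "a station"; both are donkey pronouns co-varying with the restrictor.
Strong reading: for every (c,s,a) with assigned(c,s,a), stocked(a,s).
Restrictor triples: (c1,s2,a1)→stocked(a1,s2) ✓  (c2,s4,a1)→stocked(a1,s4) ✓  (c3,s2,a3)→stocked(a3,s2) ✓  (c3,s6,a3)→stocked(a3,s6) ✓  (c4,s3,a3)→stocked(a3,s3) ✓
Counterexamples (restrictor triples failing the scope): 0.

0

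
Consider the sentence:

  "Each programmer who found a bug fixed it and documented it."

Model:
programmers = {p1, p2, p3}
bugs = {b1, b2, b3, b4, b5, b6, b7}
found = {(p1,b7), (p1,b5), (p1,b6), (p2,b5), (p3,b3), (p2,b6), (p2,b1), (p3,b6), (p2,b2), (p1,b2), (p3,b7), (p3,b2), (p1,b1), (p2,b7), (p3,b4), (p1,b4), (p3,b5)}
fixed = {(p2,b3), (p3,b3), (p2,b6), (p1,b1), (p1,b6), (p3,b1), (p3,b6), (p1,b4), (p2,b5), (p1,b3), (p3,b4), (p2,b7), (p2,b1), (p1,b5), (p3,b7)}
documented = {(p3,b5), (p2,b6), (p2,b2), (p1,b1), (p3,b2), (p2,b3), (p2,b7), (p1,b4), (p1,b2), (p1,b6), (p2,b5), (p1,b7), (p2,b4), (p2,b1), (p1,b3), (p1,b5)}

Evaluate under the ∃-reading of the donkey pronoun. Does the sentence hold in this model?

False

"it" takes "a bug" as antecedent — a donkey pronoun bound across the clause boundary.
Weak reading: every programmer p with some found-bug has at least one found-bug b such that fixed(p,b) ∧ documented(p,b).
Per programmer: p1:✓  p2:✓  p3:✗
p3 has no witness among its found-bugs.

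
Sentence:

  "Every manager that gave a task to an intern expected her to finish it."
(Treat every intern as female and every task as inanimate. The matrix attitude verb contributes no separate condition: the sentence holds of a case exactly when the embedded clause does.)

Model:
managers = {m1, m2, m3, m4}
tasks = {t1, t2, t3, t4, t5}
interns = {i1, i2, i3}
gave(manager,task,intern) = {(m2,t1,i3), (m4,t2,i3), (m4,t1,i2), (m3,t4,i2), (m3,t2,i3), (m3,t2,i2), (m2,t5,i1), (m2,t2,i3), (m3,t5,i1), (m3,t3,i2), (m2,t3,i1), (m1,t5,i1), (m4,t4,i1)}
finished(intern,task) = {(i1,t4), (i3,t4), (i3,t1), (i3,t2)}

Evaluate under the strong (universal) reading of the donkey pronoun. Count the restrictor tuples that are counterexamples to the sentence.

8

"her" takes "an intern" as antecedent and "it" takes "a task"; both are donkey pronouns co-varying with the restrictor.
Strong reading: for every (m,t,i) with gave(m,t,i), finished(i,t).
Restrictor triples: (m1,t5,i1)→finished(i1,t5) ✗  (m2,t1,i3)→finished(i3,t1) ✓  (m2,t2,i3)→finished(i3,t2) ✓  (m2,t3,i1)→finished(i1,t3) ✗  (m2,t5,i1)→finished(i1,t5) ✗  (m3,t2,i2)→finished(i2,t2) ✗  (m3,t2,i3)→finished(i3,t2) ✓  (m3,t3,i2)→finished(i2,t3) ✗  (m3,t4,i2)→finished(i2,t4) ✗  (m3,t5,i1)→finished(i1,t5) ✗  (m4,t1,i2)→finished(i2,t1) ✗  (m4,t2,i3)→finished(i3,t2) ✓  (m4,t4,i1)→finished(i1,t4) ✓
Counterexamples (restrictor triples failing the scope): 8.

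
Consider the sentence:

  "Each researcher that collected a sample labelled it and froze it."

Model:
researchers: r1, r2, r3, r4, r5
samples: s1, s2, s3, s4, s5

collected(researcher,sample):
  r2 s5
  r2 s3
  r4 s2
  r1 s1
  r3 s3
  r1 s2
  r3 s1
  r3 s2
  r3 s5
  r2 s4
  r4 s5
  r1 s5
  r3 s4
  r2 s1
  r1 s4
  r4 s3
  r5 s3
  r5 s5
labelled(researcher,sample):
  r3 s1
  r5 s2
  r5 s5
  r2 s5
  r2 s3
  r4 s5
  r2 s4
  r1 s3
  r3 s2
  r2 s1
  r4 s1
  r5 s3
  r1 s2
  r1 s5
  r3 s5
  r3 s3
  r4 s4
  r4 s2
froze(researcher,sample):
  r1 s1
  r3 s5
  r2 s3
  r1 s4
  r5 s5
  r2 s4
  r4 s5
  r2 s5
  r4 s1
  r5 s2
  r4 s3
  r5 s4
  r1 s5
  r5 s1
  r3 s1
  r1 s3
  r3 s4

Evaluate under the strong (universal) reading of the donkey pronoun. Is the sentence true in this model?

"it" takes "a sample" as antecedent — a donkey pronoun bound across the clause boundary.
Strong reading: for every (r,s) with collected(r,s), labelled(r,s) ∧ froze(r,s).
Restrictor pairs: (r1,s1) ✗  (r1,s2) ✗  (r1,s4) ✗  (r1,s5) ✓  (r2,s1) ✗  (r2,s3) ✓  (r2,s4) ✓  (r2,s5) ✓  (r3,s1) ✓  (r3,s2) ✗  (r3,s3) ✗  (r3,s4) ✗  (r3,s5) ✓  (r4,s2) ✗  (r4,s3) ✗  (r4,s5) ✓  (r5,s3) ✗  (r5,s5) ✓
Counterexample: (r1,s1) is in collected but fails the scope.

False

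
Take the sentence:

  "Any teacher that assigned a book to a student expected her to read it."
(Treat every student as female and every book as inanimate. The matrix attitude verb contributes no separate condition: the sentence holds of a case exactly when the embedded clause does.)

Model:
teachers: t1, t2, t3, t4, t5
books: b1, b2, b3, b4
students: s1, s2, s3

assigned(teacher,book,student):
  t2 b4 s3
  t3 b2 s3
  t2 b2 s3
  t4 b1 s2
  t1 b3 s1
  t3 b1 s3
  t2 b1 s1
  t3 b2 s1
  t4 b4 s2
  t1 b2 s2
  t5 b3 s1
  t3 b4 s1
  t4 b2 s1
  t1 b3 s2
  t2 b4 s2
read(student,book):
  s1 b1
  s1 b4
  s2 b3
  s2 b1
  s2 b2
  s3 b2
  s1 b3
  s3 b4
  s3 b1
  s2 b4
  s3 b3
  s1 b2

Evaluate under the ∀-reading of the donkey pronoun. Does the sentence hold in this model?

True

"her" takes "a student" as antecedent and "it" takes "a book"; both are donkey pronouns co-varying with the restrictor.
Strong reading: for every (t,b,s) with assigned(t,b,s), read(s,b).
Restrictor triples: (t1,b2,s2)→read(s2,b2) ✓  (t1,b3,s1)→read(s1,b3) ✓  (t1,b3,s2)→read(s2,b3) ✓  (t2,b1,s1)→read(s1,b1) ✓  (t2,b2,s3)→read(s3,b2) ✓  (t2,b4,s2)→read(s2,b4) ✓  (t2,b4,s3)→read(s3,b4) ✓  (t3,b1,s3)→read(s3,b1) ✓  (t3,b2,s1)→read(s1,b2) ✓  (t3,b2,s3)→read(s3,b2) ✓  (t3,b4,s1)→read(s1,b4) ✓  (t4,b1,s2)→read(s2,b1) ✓  (t4,b2,s1)→read(s1,b2) ✓  (t4,b4,s2)→read(s2,b4) ✓  (t5,b3,s1)→read(s1,b3) ✓
Every restrictor triple satisfies the scope.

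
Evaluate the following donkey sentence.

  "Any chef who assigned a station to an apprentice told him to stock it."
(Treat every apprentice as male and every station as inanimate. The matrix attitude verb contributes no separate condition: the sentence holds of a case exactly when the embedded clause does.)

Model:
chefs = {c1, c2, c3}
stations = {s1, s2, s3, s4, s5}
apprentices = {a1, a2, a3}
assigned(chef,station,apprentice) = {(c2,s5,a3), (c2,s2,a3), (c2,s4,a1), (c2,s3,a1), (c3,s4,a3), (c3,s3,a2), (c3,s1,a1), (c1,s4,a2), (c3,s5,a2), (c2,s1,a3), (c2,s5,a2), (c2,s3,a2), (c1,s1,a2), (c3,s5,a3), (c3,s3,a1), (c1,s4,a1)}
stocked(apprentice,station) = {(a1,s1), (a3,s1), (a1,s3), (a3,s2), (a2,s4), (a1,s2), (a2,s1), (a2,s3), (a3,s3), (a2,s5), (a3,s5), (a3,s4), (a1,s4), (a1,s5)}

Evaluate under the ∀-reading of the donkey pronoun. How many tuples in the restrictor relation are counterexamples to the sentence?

"him" takes "an apprentice" as antecedent and "it" takes "a station"; both are donkey pronouns co-varying with the restrictor.
Strong reading: for every (c,s,a) with assigned(c,s,a), stocked(a,s).
Restrictor triples: (c1,s1,a2)→stocked(a2,s1) ✓  (c1,s4,a1)→stocked(a1,s4) ✓  (c1,s4,a2)→stocked(a2,s4) ✓  (c2,s1,a3)→stocked(a3,s1) ✓  (c2,s2,a3)→stocked(a3,s2) ✓  (c2,s3,a1)→stocked(a1,s3) ✓  (c2,s3,a2)→stocked(a2,s3) ✓  (c2,s4,a1)→stocked(a1,s4) ✓  (c2,s5,a2)→stocked(a2,s5) ✓  (c2,s5,a3)→stocked(a3,s5) ✓  (c3,s1,a1)→stocked(a1,s1) ✓  (c3,s3,a1)→stocked(a1,s3) ✓  (c3,s3,a2)→stocked(a2,s3) ✓  (c3,s4,a3)→stocked(a3,s4) ✓  (c3,s5,a2)→stocked(a2,s5) ✓  (c3,s5,a3)→stocked(a3,s5) ✓
Counterexamples (restrictor triples failing the scope): 0.

0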